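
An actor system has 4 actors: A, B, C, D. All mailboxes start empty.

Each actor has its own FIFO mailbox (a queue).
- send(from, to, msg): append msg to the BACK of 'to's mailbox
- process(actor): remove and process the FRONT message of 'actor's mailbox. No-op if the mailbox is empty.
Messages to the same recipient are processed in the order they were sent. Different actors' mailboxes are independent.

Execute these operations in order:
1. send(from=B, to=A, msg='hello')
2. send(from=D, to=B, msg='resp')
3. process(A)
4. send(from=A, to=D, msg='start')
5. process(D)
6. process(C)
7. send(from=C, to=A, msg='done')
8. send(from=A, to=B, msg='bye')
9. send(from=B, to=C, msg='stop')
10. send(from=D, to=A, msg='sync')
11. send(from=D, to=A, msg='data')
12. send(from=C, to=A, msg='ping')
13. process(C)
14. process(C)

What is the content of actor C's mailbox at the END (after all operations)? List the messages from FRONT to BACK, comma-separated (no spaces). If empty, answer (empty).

Answer: (empty)

Derivation:
After 1 (send(from=B, to=A, msg='hello')): A:[hello] B:[] C:[] D:[]
After 2 (send(from=D, to=B, msg='resp')): A:[hello] B:[resp] C:[] D:[]
After 3 (process(A)): A:[] B:[resp] C:[] D:[]
After 4 (send(from=A, to=D, msg='start')): A:[] B:[resp] C:[] D:[start]
After 5 (process(D)): A:[] B:[resp] C:[] D:[]
After 6 (process(C)): A:[] B:[resp] C:[] D:[]
After 7 (send(from=C, to=A, msg='done')): A:[done] B:[resp] C:[] D:[]
After 8 (send(from=A, to=B, msg='bye')): A:[done] B:[resp,bye] C:[] D:[]
After 9 (send(from=B, to=C, msg='stop')): A:[done] B:[resp,bye] C:[stop] D:[]
After 10 (send(from=D, to=A, msg='sync')): A:[done,sync] B:[resp,bye] C:[stop] D:[]
After 11 (send(from=D, to=A, msg='data')): A:[done,sync,data] B:[resp,bye] C:[stop] D:[]
After 12 (send(from=C, to=A, msg='ping')): A:[done,sync,data,ping] B:[resp,bye] C:[stop] D:[]
After 13 (process(C)): A:[done,sync,data,ping] B:[resp,bye] C:[] D:[]
After 14 (process(C)): A:[done,sync,data,ping] B:[resp,bye] C:[] D:[]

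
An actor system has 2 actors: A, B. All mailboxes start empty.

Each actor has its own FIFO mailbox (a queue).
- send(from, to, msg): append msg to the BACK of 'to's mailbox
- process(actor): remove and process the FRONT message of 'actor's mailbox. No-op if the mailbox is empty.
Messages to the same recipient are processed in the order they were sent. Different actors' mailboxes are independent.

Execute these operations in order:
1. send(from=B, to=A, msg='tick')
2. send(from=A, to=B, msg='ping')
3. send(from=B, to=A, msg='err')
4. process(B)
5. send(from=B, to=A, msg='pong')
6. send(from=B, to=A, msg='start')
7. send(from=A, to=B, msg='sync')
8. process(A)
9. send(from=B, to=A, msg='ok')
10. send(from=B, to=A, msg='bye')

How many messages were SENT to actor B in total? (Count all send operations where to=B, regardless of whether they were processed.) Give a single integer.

After 1 (send(from=B, to=A, msg='tick')): A:[tick] B:[]
After 2 (send(from=A, to=B, msg='ping')): A:[tick] B:[ping]
After 3 (send(from=B, to=A, msg='err')): A:[tick,err] B:[ping]
After 4 (process(B)): A:[tick,err] B:[]
After 5 (send(from=B, to=A, msg='pong')): A:[tick,err,pong] B:[]
After 6 (send(from=B, to=A, msg='start')): A:[tick,err,pong,start] B:[]
After 7 (send(from=A, to=B, msg='sync')): A:[tick,err,pong,start] B:[sync]
After 8 (process(A)): A:[err,pong,start] B:[sync]
After 9 (send(from=B, to=A, msg='ok')): A:[err,pong,start,ok] B:[sync]
After 10 (send(from=B, to=A, msg='bye')): A:[err,pong,start,ok,bye] B:[sync]

Answer: 2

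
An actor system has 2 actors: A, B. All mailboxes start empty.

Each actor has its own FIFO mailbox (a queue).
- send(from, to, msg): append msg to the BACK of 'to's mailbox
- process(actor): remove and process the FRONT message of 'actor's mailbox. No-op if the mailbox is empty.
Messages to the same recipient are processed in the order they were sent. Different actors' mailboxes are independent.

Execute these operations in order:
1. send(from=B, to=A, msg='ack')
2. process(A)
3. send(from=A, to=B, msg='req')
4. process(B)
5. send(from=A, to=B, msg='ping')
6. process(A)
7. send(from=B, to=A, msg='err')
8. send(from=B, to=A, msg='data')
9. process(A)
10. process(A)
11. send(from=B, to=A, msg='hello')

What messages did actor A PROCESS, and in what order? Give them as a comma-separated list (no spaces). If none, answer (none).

After 1 (send(from=B, to=A, msg='ack')): A:[ack] B:[]
After 2 (process(A)): A:[] B:[]
After 3 (send(from=A, to=B, msg='req')): A:[] B:[req]
After 4 (process(B)): A:[] B:[]
After 5 (send(from=A, to=B, msg='ping')): A:[] B:[ping]
After 6 (process(A)): A:[] B:[ping]
After 7 (send(from=B, to=A, msg='err')): A:[err] B:[ping]
After 8 (send(from=B, to=A, msg='data')): A:[err,data] B:[ping]
After 9 (process(A)): A:[data] B:[ping]
After 10 (process(A)): A:[] B:[ping]
After 11 (send(from=B, to=A, msg='hello')): A:[hello] B:[ping]

Answer: ack,err,data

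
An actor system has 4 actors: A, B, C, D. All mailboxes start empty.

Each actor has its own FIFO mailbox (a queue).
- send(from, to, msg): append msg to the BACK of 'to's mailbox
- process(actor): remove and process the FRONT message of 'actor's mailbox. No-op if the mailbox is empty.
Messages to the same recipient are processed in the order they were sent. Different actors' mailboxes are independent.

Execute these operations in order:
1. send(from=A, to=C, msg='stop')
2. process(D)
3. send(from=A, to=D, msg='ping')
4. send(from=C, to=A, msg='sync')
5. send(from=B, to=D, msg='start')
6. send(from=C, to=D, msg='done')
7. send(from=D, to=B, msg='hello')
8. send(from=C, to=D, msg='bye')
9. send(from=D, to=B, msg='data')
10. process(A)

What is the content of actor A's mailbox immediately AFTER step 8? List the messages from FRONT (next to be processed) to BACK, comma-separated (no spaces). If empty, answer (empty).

After 1 (send(from=A, to=C, msg='stop')): A:[] B:[] C:[stop] D:[]
After 2 (process(D)): A:[] B:[] C:[stop] D:[]
After 3 (send(from=A, to=D, msg='ping')): A:[] B:[] C:[stop] D:[ping]
After 4 (send(from=C, to=A, msg='sync')): A:[sync] B:[] C:[stop] D:[ping]
After 5 (send(from=B, to=D, msg='start')): A:[sync] B:[] C:[stop] D:[ping,start]
After 6 (send(from=C, to=D, msg='done')): A:[sync] B:[] C:[stop] D:[ping,start,done]
After 7 (send(from=D, to=B, msg='hello')): A:[sync] B:[hello] C:[stop] D:[ping,start,done]
After 8 (send(from=C, to=D, msg='bye')): A:[sync] B:[hello] C:[stop] D:[ping,start,done,bye]

sync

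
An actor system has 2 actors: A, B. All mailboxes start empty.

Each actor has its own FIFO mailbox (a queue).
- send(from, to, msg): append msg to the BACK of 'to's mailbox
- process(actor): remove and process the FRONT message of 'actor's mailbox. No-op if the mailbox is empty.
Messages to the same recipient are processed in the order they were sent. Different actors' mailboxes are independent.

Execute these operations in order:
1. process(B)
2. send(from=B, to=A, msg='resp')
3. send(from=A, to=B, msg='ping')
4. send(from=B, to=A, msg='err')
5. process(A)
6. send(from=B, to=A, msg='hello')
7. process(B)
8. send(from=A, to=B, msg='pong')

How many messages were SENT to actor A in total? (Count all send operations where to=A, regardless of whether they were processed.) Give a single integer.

Answer: 3

Derivation:
After 1 (process(B)): A:[] B:[]
After 2 (send(from=B, to=A, msg='resp')): A:[resp] B:[]
After 3 (send(from=A, to=B, msg='ping')): A:[resp] B:[ping]
After 4 (send(from=B, to=A, msg='err')): A:[resp,err] B:[ping]
After 5 (process(A)): A:[err] B:[ping]
After 6 (send(from=B, to=A, msg='hello')): A:[err,hello] B:[ping]
After 7 (process(B)): A:[err,hello] B:[]
After 8 (send(from=A, to=B, msg='pong')): A:[err,hello] B:[pong]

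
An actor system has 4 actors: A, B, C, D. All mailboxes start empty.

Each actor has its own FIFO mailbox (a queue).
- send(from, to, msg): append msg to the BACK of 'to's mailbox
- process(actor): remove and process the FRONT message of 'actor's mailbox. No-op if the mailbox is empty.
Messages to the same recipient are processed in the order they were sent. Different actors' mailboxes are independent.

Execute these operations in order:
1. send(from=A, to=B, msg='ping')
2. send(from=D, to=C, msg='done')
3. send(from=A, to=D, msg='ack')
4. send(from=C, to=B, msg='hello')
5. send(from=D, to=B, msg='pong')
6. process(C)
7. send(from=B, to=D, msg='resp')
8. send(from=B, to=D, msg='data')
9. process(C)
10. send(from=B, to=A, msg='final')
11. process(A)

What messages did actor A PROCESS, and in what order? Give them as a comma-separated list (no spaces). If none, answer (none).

Answer: final

Derivation:
After 1 (send(from=A, to=B, msg='ping')): A:[] B:[ping] C:[] D:[]
After 2 (send(from=D, to=C, msg='done')): A:[] B:[ping] C:[done] D:[]
After 3 (send(from=A, to=D, msg='ack')): A:[] B:[ping] C:[done] D:[ack]
After 4 (send(from=C, to=B, msg='hello')): A:[] B:[ping,hello] C:[done] D:[ack]
After 5 (send(from=D, to=B, msg='pong')): A:[] B:[ping,hello,pong] C:[done] D:[ack]
After 6 (process(C)): A:[] B:[ping,hello,pong] C:[] D:[ack]
After 7 (send(from=B, to=D, msg='resp')): A:[] B:[ping,hello,pong] C:[] D:[ack,resp]
After 8 (send(from=B, to=D, msg='data')): A:[] B:[ping,hello,pong] C:[] D:[ack,resp,data]
After 9 (process(C)): A:[] B:[ping,hello,pong] C:[] D:[ack,resp,data]
After 10 (send(from=B, to=A, msg='final')): A:[final] B:[ping,hello,pong] C:[] D:[ack,resp,data]
After 11 (process(A)): A:[] B:[ping,hello,pong] C:[] D:[ack,resp,data]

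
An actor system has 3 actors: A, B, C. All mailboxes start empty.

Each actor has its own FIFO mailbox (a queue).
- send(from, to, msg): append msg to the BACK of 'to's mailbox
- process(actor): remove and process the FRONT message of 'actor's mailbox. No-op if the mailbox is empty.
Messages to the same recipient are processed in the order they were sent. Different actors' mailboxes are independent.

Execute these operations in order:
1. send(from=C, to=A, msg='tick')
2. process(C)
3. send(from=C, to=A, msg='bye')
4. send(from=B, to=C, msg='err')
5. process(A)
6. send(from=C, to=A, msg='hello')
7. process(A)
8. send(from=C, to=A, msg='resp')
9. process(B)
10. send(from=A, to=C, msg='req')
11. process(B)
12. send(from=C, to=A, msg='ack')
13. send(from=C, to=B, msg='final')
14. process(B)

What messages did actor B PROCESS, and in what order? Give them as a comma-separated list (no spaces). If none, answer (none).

Answer: final

Derivation:
After 1 (send(from=C, to=A, msg='tick')): A:[tick] B:[] C:[]
After 2 (process(C)): A:[tick] B:[] C:[]
After 3 (send(from=C, to=A, msg='bye')): A:[tick,bye] B:[] C:[]
After 4 (send(from=B, to=C, msg='err')): A:[tick,bye] B:[] C:[err]
After 5 (process(A)): A:[bye] B:[] C:[err]
After 6 (send(from=C, to=A, msg='hello')): A:[bye,hello] B:[] C:[err]
After 7 (process(A)): A:[hello] B:[] C:[err]
After 8 (send(from=C, to=A, msg='resp')): A:[hello,resp] B:[] C:[err]
After 9 (process(B)): A:[hello,resp] B:[] C:[err]
After 10 (send(from=A, to=C, msg='req')): A:[hello,resp] B:[] C:[err,req]
After 11 (process(B)): A:[hello,resp] B:[] C:[err,req]
After 12 (send(from=C, to=A, msg='ack')): A:[hello,resp,ack] B:[] C:[err,req]
After 13 (send(from=C, to=B, msg='final')): A:[hello,resp,ack] B:[final] C:[err,req]
After 14 (process(B)): A:[hello,resp,ack] B:[] C:[err,req]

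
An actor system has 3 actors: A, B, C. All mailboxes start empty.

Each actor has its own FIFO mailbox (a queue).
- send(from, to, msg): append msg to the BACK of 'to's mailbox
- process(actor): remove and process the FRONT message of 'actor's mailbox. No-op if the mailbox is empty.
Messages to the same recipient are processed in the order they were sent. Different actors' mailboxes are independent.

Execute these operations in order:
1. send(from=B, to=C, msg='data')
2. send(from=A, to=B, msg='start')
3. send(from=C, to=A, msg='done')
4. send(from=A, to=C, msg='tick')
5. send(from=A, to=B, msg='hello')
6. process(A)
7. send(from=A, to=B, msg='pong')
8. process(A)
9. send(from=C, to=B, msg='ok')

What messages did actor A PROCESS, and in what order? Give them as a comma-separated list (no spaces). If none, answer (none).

After 1 (send(from=B, to=C, msg='data')): A:[] B:[] C:[data]
After 2 (send(from=A, to=B, msg='start')): A:[] B:[start] C:[data]
After 3 (send(from=C, to=A, msg='done')): A:[done] B:[start] C:[data]
After 4 (send(from=A, to=C, msg='tick')): A:[done] B:[start] C:[data,tick]
After 5 (send(from=A, to=B, msg='hello')): A:[done] B:[start,hello] C:[data,tick]
After 6 (process(A)): A:[] B:[start,hello] C:[data,tick]
After 7 (send(from=A, to=B, msg='pong')): A:[] B:[start,hello,pong] C:[data,tick]
After 8 (process(A)): A:[] B:[start,hello,pong] C:[data,tick]
After 9 (send(from=C, to=B, msg='ok')): A:[] B:[start,hello,pong,ok] C:[data,tick]

Answer: done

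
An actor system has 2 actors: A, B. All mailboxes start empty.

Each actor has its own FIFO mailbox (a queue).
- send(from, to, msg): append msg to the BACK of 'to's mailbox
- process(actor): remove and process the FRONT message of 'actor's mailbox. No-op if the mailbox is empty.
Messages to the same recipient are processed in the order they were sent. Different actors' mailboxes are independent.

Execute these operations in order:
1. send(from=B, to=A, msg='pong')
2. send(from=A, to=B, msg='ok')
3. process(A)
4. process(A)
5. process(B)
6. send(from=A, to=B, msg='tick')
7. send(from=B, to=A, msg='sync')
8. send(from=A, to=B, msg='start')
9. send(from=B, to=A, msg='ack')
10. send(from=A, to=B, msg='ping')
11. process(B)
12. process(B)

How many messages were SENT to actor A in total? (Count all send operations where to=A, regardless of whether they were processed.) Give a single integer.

After 1 (send(from=B, to=A, msg='pong')): A:[pong] B:[]
After 2 (send(from=A, to=B, msg='ok')): A:[pong] B:[ok]
After 3 (process(A)): A:[] B:[ok]
After 4 (process(A)): A:[] B:[ok]
After 5 (process(B)): A:[] B:[]
After 6 (send(from=A, to=B, msg='tick')): A:[] B:[tick]
After 7 (send(from=B, to=A, msg='sync')): A:[sync] B:[tick]
After 8 (send(from=A, to=B, msg='start')): A:[sync] B:[tick,start]
After 9 (send(from=B, to=A, msg='ack')): A:[sync,ack] B:[tick,start]
After 10 (send(from=A, to=B, msg='ping')): A:[sync,ack] B:[tick,start,ping]
After 11 (process(B)): A:[sync,ack] B:[start,ping]
After 12 (process(B)): A:[sync,ack] B:[ping]

Answer: 3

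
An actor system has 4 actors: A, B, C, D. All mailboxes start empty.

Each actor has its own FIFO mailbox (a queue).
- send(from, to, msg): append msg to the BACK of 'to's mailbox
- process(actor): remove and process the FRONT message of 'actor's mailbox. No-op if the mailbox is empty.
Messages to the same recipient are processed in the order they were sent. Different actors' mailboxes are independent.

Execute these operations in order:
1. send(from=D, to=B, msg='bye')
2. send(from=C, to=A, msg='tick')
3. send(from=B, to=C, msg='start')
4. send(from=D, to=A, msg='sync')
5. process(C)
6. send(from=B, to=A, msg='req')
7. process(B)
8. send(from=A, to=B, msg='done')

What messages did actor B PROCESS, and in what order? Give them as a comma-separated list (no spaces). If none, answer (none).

After 1 (send(from=D, to=B, msg='bye')): A:[] B:[bye] C:[] D:[]
After 2 (send(from=C, to=A, msg='tick')): A:[tick] B:[bye] C:[] D:[]
After 3 (send(from=B, to=C, msg='start')): A:[tick] B:[bye] C:[start] D:[]
After 4 (send(from=D, to=A, msg='sync')): A:[tick,sync] B:[bye] C:[start] D:[]
After 5 (process(C)): A:[tick,sync] B:[bye] C:[] D:[]
After 6 (send(from=B, to=A, msg='req')): A:[tick,sync,req] B:[bye] C:[] D:[]
After 7 (process(B)): A:[tick,sync,req] B:[] C:[] D:[]
After 8 (send(from=A, to=B, msg='done')): A:[tick,sync,req] B:[done] C:[] D:[]

Answer: bye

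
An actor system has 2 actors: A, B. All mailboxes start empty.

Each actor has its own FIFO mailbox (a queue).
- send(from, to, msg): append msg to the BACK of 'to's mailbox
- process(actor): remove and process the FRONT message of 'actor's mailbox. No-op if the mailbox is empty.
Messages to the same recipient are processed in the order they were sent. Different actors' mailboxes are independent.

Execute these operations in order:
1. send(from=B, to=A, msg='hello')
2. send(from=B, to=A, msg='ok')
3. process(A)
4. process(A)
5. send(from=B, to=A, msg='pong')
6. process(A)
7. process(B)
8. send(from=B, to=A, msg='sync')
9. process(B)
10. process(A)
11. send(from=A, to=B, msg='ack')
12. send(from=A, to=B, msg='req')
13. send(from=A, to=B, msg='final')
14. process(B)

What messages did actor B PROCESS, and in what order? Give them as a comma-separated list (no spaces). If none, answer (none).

After 1 (send(from=B, to=A, msg='hello')): A:[hello] B:[]
After 2 (send(from=B, to=A, msg='ok')): A:[hello,ok] B:[]
After 3 (process(A)): A:[ok] B:[]
After 4 (process(A)): A:[] B:[]
After 5 (send(from=B, to=A, msg='pong')): A:[pong] B:[]
After 6 (process(A)): A:[] B:[]
After 7 (process(B)): A:[] B:[]
After 8 (send(from=B, to=A, msg='sync')): A:[sync] B:[]
After 9 (process(B)): A:[sync] B:[]
After 10 (process(A)): A:[] B:[]
After 11 (send(from=A, to=B, msg='ack')): A:[] B:[ack]
After 12 (send(from=A, to=B, msg='req')): A:[] B:[ack,req]
After 13 (send(from=A, to=B, msg='final')): A:[] B:[ack,req,final]
After 14 (process(B)): A:[] B:[req,final]

Answer: ack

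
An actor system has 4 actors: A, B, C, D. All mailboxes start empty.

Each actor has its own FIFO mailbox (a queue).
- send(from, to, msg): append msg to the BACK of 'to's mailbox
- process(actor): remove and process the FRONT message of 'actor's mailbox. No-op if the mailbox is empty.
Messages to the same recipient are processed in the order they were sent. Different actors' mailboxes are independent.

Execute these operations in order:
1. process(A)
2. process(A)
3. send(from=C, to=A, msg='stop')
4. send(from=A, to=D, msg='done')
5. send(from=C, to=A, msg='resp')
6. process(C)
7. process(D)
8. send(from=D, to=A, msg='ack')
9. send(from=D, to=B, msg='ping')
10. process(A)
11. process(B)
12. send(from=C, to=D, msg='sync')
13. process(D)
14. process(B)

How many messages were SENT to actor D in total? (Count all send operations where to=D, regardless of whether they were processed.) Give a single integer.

Answer: 2

Derivation:
After 1 (process(A)): A:[] B:[] C:[] D:[]
After 2 (process(A)): A:[] B:[] C:[] D:[]
After 3 (send(from=C, to=A, msg='stop')): A:[stop] B:[] C:[] D:[]
After 4 (send(from=A, to=D, msg='done')): A:[stop] B:[] C:[] D:[done]
After 5 (send(from=C, to=A, msg='resp')): A:[stop,resp] B:[] C:[] D:[done]
After 6 (process(C)): A:[stop,resp] B:[] C:[] D:[done]
After 7 (process(D)): A:[stop,resp] B:[] C:[] D:[]
After 8 (send(from=D, to=A, msg='ack')): A:[stop,resp,ack] B:[] C:[] D:[]
After 9 (send(from=D, to=B, msg='ping')): A:[stop,resp,ack] B:[ping] C:[] D:[]
After 10 (process(A)): A:[resp,ack] B:[ping] C:[] D:[]
After 11 (process(B)): A:[resp,ack] B:[] C:[] D:[]
After 12 (send(from=C, to=D, msg='sync')): A:[resp,ack] B:[] C:[] D:[sync]
After 13 (process(D)): A:[resp,ack] B:[] C:[] D:[]
After 14 (process(B)): A:[resp,ack] B:[] C:[] D:[]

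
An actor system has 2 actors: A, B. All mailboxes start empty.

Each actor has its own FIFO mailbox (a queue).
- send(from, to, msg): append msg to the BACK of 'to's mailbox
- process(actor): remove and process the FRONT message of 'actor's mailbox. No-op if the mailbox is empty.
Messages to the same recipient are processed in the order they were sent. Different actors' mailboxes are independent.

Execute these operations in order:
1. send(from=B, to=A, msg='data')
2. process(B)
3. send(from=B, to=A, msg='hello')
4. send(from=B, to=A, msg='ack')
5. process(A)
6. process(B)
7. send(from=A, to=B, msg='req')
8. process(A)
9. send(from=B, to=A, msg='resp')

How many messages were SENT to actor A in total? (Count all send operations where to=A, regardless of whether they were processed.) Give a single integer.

Answer: 4

Derivation:
After 1 (send(from=B, to=A, msg='data')): A:[data] B:[]
After 2 (process(B)): A:[data] B:[]
After 3 (send(from=B, to=A, msg='hello')): A:[data,hello] B:[]
After 4 (send(from=B, to=A, msg='ack')): A:[data,hello,ack] B:[]
After 5 (process(A)): A:[hello,ack] B:[]
After 6 (process(B)): A:[hello,ack] B:[]
After 7 (send(from=A, to=B, msg='req')): A:[hello,ack] B:[req]
After 8 (process(A)): A:[ack] B:[req]
After 9 (send(from=B, to=A, msg='resp')): A:[ack,resp] B:[req]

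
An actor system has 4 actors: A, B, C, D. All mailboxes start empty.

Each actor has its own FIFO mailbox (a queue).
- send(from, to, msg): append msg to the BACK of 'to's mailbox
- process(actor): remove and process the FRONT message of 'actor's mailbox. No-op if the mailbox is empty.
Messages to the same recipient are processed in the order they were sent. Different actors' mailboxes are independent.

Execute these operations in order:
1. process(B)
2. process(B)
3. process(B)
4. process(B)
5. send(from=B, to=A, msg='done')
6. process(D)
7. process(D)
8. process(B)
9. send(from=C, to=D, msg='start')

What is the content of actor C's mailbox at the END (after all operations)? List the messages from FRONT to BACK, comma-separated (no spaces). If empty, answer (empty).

Answer: (empty)

Derivation:
After 1 (process(B)): A:[] B:[] C:[] D:[]
After 2 (process(B)): A:[] B:[] C:[] D:[]
After 3 (process(B)): A:[] B:[] C:[] D:[]
After 4 (process(B)): A:[] B:[] C:[] D:[]
After 5 (send(from=B, to=A, msg='done')): A:[done] B:[] C:[] D:[]
After 6 (process(D)): A:[done] B:[] C:[] D:[]
After 7 (process(D)): A:[done] B:[] C:[] D:[]
After 8 (process(B)): A:[done] B:[] C:[] D:[]
After 9 (send(from=C, to=D, msg='start')): A:[done] B:[] C:[] D:[start]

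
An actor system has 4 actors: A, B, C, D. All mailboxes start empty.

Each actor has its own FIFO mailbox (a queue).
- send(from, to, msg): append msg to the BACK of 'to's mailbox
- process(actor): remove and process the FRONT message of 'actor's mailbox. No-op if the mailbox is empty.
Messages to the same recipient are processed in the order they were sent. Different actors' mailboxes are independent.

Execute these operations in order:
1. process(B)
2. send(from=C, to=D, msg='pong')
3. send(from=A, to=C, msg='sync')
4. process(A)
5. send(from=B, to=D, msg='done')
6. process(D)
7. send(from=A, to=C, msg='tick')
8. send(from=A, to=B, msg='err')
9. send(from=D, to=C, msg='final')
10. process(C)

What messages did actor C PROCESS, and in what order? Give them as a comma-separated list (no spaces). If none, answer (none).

Answer: sync

Derivation:
After 1 (process(B)): A:[] B:[] C:[] D:[]
After 2 (send(from=C, to=D, msg='pong')): A:[] B:[] C:[] D:[pong]
After 3 (send(from=A, to=C, msg='sync')): A:[] B:[] C:[sync] D:[pong]
After 4 (process(A)): A:[] B:[] C:[sync] D:[pong]
After 5 (send(from=B, to=D, msg='done')): A:[] B:[] C:[sync] D:[pong,done]
After 6 (process(D)): A:[] B:[] C:[sync] D:[done]
After 7 (send(from=A, to=C, msg='tick')): A:[] B:[] C:[sync,tick] D:[done]
After 8 (send(from=A, to=B, msg='err')): A:[] B:[err] C:[sync,tick] D:[done]
After 9 (send(from=D, to=C, msg='final')): A:[] B:[err] C:[sync,tick,final] D:[done]
After 10 (process(C)): A:[] B:[err] C:[tick,final] D:[done]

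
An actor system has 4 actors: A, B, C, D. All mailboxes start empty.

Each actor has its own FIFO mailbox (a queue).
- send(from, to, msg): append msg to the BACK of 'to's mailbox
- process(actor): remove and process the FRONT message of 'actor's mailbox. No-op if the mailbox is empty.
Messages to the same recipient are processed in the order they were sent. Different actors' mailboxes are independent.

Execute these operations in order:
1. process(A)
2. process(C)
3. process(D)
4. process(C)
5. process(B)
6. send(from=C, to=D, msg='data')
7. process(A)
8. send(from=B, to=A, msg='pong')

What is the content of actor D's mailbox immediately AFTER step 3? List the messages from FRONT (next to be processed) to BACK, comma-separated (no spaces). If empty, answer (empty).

After 1 (process(A)): A:[] B:[] C:[] D:[]
After 2 (process(C)): A:[] B:[] C:[] D:[]
After 3 (process(D)): A:[] B:[] C:[] D:[]

(empty)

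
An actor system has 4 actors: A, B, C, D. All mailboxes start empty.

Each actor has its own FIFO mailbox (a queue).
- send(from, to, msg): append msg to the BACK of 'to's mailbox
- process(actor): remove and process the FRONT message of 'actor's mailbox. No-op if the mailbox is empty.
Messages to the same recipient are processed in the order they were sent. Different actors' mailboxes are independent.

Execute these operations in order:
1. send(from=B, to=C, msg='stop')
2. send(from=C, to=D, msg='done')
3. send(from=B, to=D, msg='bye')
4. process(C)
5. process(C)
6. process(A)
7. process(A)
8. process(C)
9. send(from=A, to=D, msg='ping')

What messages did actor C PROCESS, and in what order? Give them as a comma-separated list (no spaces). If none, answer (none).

Answer: stop

Derivation:
After 1 (send(from=B, to=C, msg='stop')): A:[] B:[] C:[stop] D:[]
After 2 (send(from=C, to=D, msg='done')): A:[] B:[] C:[stop] D:[done]
After 3 (send(from=B, to=D, msg='bye')): A:[] B:[] C:[stop] D:[done,bye]
After 4 (process(C)): A:[] B:[] C:[] D:[done,bye]
After 5 (process(C)): A:[] B:[] C:[] D:[done,bye]
After 6 (process(A)): A:[] B:[] C:[] D:[done,bye]
After 7 (process(A)): A:[] B:[] C:[] D:[done,bye]
After 8 (process(C)): A:[] B:[] C:[] D:[done,bye]
After 9 (send(from=A, to=D, msg='ping')): A:[] B:[] C:[] D:[done,bye,ping]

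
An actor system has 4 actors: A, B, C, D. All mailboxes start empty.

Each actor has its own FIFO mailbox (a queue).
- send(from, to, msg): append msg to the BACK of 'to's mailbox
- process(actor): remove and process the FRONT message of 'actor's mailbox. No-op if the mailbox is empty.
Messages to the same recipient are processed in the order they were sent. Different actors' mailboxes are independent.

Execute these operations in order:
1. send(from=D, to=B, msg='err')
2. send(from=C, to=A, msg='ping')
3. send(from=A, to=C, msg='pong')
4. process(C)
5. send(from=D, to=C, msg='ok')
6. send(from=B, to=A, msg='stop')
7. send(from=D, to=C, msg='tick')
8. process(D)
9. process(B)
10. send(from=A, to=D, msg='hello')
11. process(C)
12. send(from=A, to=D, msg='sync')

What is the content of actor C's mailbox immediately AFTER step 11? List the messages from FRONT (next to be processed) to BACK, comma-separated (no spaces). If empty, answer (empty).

After 1 (send(from=D, to=B, msg='err')): A:[] B:[err] C:[] D:[]
After 2 (send(from=C, to=A, msg='ping')): A:[ping] B:[err] C:[] D:[]
After 3 (send(from=A, to=C, msg='pong')): A:[ping] B:[err] C:[pong] D:[]
After 4 (process(C)): A:[ping] B:[err] C:[] D:[]
After 5 (send(from=D, to=C, msg='ok')): A:[ping] B:[err] C:[ok] D:[]
After 6 (send(from=B, to=A, msg='stop')): A:[ping,stop] B:[err] C:[ok] D:[]
After 7 (send(from=D, to=C, msg='tick')): A:[ping,stop] B:[err] C:[ok,tick] D:[]
After 8 (process(D)): A:[ping,stop] B:[err] C:[ok,tick] D:[]
After 9 (process(B)): A:[ping,stop] B:[] C:[ok,tick] D:[]
After 10 (send(from=A, to=D, msg='hello')): A:[ping,stop] B:[] C:[ok,tick] D:[hello]
After 11 (process(C)): A:[ping,stop] B:[] C:[tick] D:[hello]

tick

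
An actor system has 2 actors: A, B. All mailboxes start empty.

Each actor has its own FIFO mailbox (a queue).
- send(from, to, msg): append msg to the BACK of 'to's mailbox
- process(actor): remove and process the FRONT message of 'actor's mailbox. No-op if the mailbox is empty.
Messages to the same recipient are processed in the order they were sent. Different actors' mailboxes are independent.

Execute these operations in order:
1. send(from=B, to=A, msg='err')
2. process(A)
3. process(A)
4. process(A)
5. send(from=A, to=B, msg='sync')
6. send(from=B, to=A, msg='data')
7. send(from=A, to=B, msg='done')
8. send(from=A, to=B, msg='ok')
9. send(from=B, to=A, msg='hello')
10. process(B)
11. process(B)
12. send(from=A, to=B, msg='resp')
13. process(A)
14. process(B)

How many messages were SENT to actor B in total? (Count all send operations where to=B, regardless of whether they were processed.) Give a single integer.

After 1 (send(from=B, to=A, msg='err')): A:[err] B:[]
After 2 (process(A)): A:[] B:[]
After 3 (process(A)): A:[] B:[]
After 4 (process(A)): A:[] B:[]
After 5 (send(from=A, to=B, msg='sync')): A:[] B:[sync]
After 6 (send(from=B, to=A, msg='data')): A:[data] B:[sync]
After 7 (send(from=A, to=B, msg='done')): A:[data] B:[sync,done]
After 8 (send(from=A, to=B, msg='ok')): A:[data] B:[sync,done,ok]
After 9 (send(from=B, to=A, msg='hello')): A:[data,hello] B:[sync,done,ok]
After 10 (process(B)): A:[data,hello] B:[done,ok]
After 11 (process(B)): A:[data,hello] B:[ok]
After 12 (send(from=A, to=B, msg='resp')): A:[data,hello] B:[ok,resp]
After 13 (process(A)): A:[hello] B:[ok,resp]
After 14 (process(B)): A:[hello] B:[resp]

Answer: 4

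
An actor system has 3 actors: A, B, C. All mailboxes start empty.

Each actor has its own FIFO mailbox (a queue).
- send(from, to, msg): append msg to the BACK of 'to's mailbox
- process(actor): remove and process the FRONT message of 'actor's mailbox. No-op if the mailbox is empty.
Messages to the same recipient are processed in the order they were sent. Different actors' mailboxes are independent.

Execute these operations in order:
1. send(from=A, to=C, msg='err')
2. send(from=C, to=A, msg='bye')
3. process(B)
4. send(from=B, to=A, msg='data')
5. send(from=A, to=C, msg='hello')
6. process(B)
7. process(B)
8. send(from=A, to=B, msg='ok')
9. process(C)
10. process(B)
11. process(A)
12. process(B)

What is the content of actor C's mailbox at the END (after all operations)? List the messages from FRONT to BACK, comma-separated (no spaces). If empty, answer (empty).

Answer: hello

Derivation:
After 1 (send(from=A, to=C, msg='err')): A:[] B:[] C:[err]
After 2 (send(from=C, to=A, msg='bye')): A:[bye] B:[] C:[err]
After 3 (process(B)): A:[bye] B:[] C:[err]
After 4 (send(from=B, to=A, msg='data')): A:[bye,data] B:[] C:[err]
After 5 (send(from=A, to=C, msg='hello')): A:[bye,data] B:[] C:[err,hello]
After 6 (process(B)): A:[bye,data] B:[] C:[err,hello]
After 7 (process(B)): A:[bye,data] B:[] C:[err,hello]
After 8 (send(from=A, to=B, msg='ok')): A:[bye,data] B:[ok] C:[err,hello]
After 9 (process(C)): A:[bye,data] B:[ok] C:[hello]
After 10 (process(B)): A:[bye,data] B:[] C:[hello]
After 11 (process(A)): A:[data] B:[] C:[hello]
After 12 (process(B)): A:[data] B:[] C:[hello]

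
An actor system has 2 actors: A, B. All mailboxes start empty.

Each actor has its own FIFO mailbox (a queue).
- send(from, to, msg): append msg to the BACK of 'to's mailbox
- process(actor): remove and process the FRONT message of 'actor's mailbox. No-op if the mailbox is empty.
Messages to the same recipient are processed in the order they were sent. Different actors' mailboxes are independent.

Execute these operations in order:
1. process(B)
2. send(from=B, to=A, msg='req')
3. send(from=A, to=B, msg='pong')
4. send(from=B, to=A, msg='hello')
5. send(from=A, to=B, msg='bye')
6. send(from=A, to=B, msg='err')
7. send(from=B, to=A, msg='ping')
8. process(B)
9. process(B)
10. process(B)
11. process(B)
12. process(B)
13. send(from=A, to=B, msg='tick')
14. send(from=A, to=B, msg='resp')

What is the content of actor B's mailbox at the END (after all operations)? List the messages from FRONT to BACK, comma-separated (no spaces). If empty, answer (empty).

After 1 (process(B)): A:[] B:[]
After 2 (send(from=B, to=A, msg='req')): A:[req] B:[]
After 3 (send(from=A, to=B, msg='pong')): A:[req] B:[pong]
After 4 (send(from=B, to=A, msg='hello')): A:[req,hello] B:[pong]
After 5 (send(from=A, to=B, msg='bye')): A:[req,hello] B:[pong,bye]
After 6 (send(from=A, to=B, msg='err')): A:[req,hello] B:[pong,bye,err]
After 7 (send(from=B, to=A, msg='ping')): A:[req,hello,ping] B:[pong,bye,err]
After 8 (process(B)): A:[req,hello,ping] B:[bye,err]
After 9 (process(B)): A:[req,hello,ping] B:[err]
After 10 (process(B)): A:[req,hello,ping] B:[]
After 11 (process(B)): A:[req,hello,ping] B:[]
After 12 (process(B)): A:[req,hello,ping] B:[]
After 13 (send(from=A, to=B, msg='tick')): A:[req,hello,ping] B:[tick]
After 14 (send(from=A, to=B, msg='resp')): A:[req,hello,ping] B:[tick,resp]

Answer: tick,resp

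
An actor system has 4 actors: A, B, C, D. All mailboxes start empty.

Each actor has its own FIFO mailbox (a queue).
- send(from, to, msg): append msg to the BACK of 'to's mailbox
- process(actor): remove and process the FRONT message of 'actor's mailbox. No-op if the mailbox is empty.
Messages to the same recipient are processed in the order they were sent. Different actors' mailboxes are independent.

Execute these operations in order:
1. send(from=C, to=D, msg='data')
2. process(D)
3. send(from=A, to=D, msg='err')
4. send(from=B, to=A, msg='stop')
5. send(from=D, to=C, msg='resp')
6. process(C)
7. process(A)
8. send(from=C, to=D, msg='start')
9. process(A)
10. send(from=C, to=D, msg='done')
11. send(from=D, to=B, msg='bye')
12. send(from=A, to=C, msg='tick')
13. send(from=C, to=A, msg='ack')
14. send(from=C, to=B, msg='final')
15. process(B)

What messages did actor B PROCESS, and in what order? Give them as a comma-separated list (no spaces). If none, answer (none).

Answer: bye

Derivation:
After 1 (send(from=C, to=D, msg='data')): A:[] B:[] C:[] D:[data]
After 2 (process(D)): A:[] B:[] C:[] D:[]
After 3 (send(from=A, to=D, msg='err')): A:[] B:[] C:[] D:[err]
After 4 (send(from=B, to=A, msg='stop')): A:[stop] B:[] C:[] D:[err]
After 5 (send(from=D, to=C, msg='resp')): A:[stop] B:[] C:[resp] D:[err]
After 6 (process(C)): A:[stop] B:[] C:[] D:[err]
After 7 (process(A)): A:[] B:[] C:[] D:[err]
After 8 (send(from=C, to=D, msg='start')): A:[] B:[] C:[] D:[err,start]
After 9 (process(A)): A:[] B:[] C:[] D:[err,start]
After 10 (send(from=C, to=D, msg='done')): A:[] B:[] C:[] D:[err,start,done]
After 11 (send(from=D, to=B, msg='bye')): A:[] B:[bye] C:[] D:[err,start,done]
After 12 (send(from=A, to=C, msg='tick')): A:[] B:[bye] C:[tick] D:[err,start,done]
After 13 (send(from=C, to=A, msg='ack')): A:[ack] B:[bye] C:[tick] D:[err,start,done]
After 14 (send(from=C, to=B, msg='final')): A:[ack] B:[bye,final] C:[tick] D:[err,start,done]
After 15 (process(B)): A:[ack] B:[final] C:[tick] D:[err,start,done]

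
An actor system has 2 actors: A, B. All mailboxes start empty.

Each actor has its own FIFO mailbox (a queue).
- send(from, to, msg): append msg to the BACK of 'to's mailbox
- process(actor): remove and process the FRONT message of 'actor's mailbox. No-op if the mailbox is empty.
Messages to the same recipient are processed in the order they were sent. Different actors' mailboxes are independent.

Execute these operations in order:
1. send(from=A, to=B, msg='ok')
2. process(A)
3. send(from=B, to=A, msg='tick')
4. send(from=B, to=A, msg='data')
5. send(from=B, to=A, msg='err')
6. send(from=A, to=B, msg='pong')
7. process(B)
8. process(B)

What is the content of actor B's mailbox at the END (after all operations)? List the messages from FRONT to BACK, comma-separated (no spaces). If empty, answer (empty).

Answer: (empty)

Derivation:
After 1 (send(from=A, to=B, msg='ok')): A:[] B:[ok]
After 2 (process(A)): A:[] B:[ok]
After 3 (send(from=B, to=A, msg='tick')): A:[tick] B:[ok]
After 4 (send(from=B, to=A, msg='data')): A:[tick,data] B:[ok]
After 5 (send(from=B, to=A, msg='err')): A:[tick,data,err] B:[ok]
After 6 (send(from=A, to=B, msg='pong')): A:[tick,data,err] B:[ok,pong]
After 7 (process(B)): A:[tick,data,err] B:[pong]
After 8 (process(B)): A:[tick,data,err] B:[]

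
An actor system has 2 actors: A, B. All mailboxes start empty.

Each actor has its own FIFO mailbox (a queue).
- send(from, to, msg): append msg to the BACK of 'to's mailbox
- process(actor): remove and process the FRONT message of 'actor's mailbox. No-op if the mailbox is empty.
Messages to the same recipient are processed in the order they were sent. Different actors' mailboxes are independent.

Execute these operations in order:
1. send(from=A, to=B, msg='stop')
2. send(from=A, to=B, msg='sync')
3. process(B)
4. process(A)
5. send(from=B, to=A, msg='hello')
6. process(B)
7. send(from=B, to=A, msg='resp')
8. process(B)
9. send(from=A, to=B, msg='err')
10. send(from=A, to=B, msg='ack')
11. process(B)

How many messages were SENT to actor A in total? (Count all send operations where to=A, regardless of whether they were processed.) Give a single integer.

Answer: 2

Derivation:
After 1 (send(from=A, to=B, msg='stop')): A:[] B:[stop]
After 2 (send(from=A, to=B, msg='sync')): A:[] B:[stop,sync]
After 3 (process(B)): A:[] B:[sync]
After 4 (process(A)): A:[] B:[sync]
After 5 (send(from=B, to=A, msg='hello')): A:[hello] B:[sync]
After 6 (process(B)): A:[hello] B:[]
After 7 (send(from=B, to=A, msg='resp')): A:[hello,resp] B:[]
After 8 (process(B)): A:[hello,resp] B:[]
After 9 (send(from=A, to=B, msg='err')): A:[hello,resp] B:[err]
After 10 (send(from=A, to=B, msg='ack')): A:[hello,resp] B:[err,ack]
After 11 (process(B)): A:[hello,resp] B:[ack]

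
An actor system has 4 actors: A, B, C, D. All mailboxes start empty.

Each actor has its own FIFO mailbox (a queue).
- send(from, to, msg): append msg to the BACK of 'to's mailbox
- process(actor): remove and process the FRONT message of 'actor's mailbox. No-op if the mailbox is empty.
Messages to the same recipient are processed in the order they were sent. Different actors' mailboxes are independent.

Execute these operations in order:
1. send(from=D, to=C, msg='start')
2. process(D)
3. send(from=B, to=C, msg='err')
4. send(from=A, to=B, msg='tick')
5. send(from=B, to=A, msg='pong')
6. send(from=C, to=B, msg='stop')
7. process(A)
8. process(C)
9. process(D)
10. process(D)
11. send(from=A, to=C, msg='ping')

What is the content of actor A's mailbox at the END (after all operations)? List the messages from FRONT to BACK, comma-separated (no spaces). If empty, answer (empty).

Answer: (empty)

Derivation:
After 1 (send(from=D, to=C, msg='start')): A:[] B:[] C:[start] D:[]
After 2 (process(D)): A:[] B:[] C:[start] D:[]
After 3 (send(from=B, to=C, msg='err')): A:[] B:[] C:[start,err] D:[]
After 4 (send(from=A, to=B, msg='tick')): A:[] B:[tick] C:[start,err] D:[]
After 5 (send(from=B, to=A, msg='pong')): A:[pong] B:[tick] C:[start,err] D:[]
After 6 (send(from=C, to=B, msg='stop')): A:[pong] B:[tick,stop] C:[start,err] D:[]
After 7 (process(A)): A:[] B:[tick,stop] C:[start,err] D:[]
After 8 (process(C)): A:[] B:[tick,stop] C:[err] D:[]
After 9 (process(D)): A:[] B:[tick,stop] C:[err] D:[]
After 10 (process(D)): A:[] B:[tick,stop] C:[err] D:[]
After 11 (send(from=A, to=C, msg='ping')): A:[] B:[tick,stop] C:[err,ping] D:[]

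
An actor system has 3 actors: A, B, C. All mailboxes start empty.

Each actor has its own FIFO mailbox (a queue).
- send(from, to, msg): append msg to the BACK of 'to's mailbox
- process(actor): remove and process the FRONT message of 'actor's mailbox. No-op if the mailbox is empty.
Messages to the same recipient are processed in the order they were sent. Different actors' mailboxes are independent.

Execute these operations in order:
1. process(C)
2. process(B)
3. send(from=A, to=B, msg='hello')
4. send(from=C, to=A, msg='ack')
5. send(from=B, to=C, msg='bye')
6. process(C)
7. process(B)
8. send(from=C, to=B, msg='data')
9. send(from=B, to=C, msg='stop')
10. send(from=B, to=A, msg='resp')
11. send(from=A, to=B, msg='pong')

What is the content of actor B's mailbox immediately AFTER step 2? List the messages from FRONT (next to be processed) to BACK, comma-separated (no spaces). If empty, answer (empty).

After 1 (process(C)): A:[] B:[] C:[]
After 2 (process(B)): A:[] B:[] C:[]

(empty)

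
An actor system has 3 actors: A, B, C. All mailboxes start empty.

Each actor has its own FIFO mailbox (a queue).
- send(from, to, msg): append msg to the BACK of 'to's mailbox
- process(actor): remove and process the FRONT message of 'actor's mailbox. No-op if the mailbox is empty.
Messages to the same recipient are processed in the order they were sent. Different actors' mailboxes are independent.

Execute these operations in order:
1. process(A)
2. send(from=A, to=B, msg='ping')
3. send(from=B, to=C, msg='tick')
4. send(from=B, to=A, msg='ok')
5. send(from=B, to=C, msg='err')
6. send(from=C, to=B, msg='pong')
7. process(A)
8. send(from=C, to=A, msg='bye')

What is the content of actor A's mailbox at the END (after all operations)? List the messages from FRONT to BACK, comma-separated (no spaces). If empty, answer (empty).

After 1 (process(A)): A:[] B:[] C:[]
After 2 (send(from=A, to=B, msg='ping')): A:[] B:[ping] C:[]
After 3 (send(from=B, to=C, msg='tick')): A:[] B:[ping] C:[tick]
After 4 (send(from=B, to=A, msg='ok')): A:[ok] B:[ping] C:[tick]
After 5 (send(from=B, to=C, msg='err')): A:[ok] B:[ping] C:[tick,err]
After 6 (send(from=C, to=B, msg='pong')): A:[ok] B:[ping,pong] C:[tick,err]
After 7 (process(A)): A:[] B:[ping,pong] C:[tick,err]
After 8 (send(from=C, to=A, msg='bye')): A:[bye] B:[ping,pong] C:[tick,err]

Answer: bye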